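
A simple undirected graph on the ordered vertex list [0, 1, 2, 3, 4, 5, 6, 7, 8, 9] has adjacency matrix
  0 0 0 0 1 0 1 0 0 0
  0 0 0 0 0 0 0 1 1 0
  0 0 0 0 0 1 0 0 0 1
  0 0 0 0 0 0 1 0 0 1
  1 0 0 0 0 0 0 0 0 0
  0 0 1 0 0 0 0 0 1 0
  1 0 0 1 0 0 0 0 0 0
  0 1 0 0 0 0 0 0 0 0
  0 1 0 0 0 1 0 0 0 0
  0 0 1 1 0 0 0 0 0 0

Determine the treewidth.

1

A width-1 tree decomposition is:
Bags: B1 = {0, 4}  B2 = {0, 6}  B3 = {3, 6}  B4 = {3, 9}  B5 = {2, 9}  B6 = {2, 5}  B7 = {5, 8}  B8 = {1, 8}  B9 = {1, 7}
Tree: B1–B2, B2–B3, B3–B4, B4–B5, B5–B6, B6–B7, B7–B8, B8–B9
The largest bag has 2 vertices, giving width 1; this decomposition certifies tw(G) ≤ 1. Since G has at least one edge (e.g. 4–0), it is not an edgeless graph, so tw(G) ≥ 1. Therefore the treewidth is 1.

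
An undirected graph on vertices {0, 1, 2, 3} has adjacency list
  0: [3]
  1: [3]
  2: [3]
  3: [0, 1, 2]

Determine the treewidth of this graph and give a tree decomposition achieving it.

Treewidth 1.
One optimal decomposition is:
Bags: B1 = {1, 3}  B2 = {2, 3}  B3 = {0, 3}
Tree: B1–B2, B1–B3

The largest bag has 2 vertices, giving width 1; this decomposition certifies tw(G) ≤ 1. Any graph with an edge has treewidth ≥ 1, and G has the edge 3–1. The upper and lower bounds meet at 1, so that is the treewidth.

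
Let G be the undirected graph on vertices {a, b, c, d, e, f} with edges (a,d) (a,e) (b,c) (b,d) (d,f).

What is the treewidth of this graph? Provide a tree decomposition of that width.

Each bag holds 2 vertices, so the decomposition has width 1, which upper-bounds the treewidth. G has an edge, so its treewidth is at least 1. The upper and lower bounds meet at 1, so that is the treewidth.

Treewidth 1.
Bags: B1 = {b, c}  B2 = {b, d}  B3 = {a, d}  B4 = {d, f}  B5 = {a, e}
Tree: B1–B2, B2–B3, B3–B4, B3–B5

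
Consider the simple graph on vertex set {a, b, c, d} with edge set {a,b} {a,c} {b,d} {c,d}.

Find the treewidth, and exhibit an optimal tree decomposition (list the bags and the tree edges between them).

The largest bag has 3 vertices, giving width 2; this decomposition certifies tw(G) ≤ 2. The edges d–c–a–b–d form a cycle, so G is not a tree and its treewidth is at least 2. Hence tw(G) = 2 exactly.

Treewidth 2.
One optimal decomposition is:
Bags: B1 = {a, c, d}  B2 = {a, b, d}
Tree: B1–B2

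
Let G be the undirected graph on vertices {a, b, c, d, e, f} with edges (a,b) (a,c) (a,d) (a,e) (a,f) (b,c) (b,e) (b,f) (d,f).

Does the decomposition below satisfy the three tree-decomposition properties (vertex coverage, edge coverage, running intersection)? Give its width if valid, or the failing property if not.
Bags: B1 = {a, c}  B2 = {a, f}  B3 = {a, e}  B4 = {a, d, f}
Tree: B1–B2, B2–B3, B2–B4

No — vertex b appears in no bag.

A tree decomposition must satisfy three properties: every vertex lies in some bag; for every edge, both endpoints lie together in some bag; and for every vertex, the bags containing it form a connected subtree. Here vertex b appears in no bag, so the decomposition is invalid.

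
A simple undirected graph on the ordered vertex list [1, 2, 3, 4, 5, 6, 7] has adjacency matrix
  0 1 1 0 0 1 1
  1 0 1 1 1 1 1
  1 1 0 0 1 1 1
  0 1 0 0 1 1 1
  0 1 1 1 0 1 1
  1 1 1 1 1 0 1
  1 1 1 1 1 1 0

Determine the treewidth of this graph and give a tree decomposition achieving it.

Every bag has size at most 5, so the width is 5 − 1 = 4 and tw(G) ≤ 4. For the lower bound, the 5 vertices {1, 2, 3, 6, 7} are pairwise adjacent, and any tree decomposition puts a clique entirely inside one bag — forcing width ≥ 4. Therefore the treewidth is 4.

Treewidth 4.
One such decomposition:
Bags: B1 = {2, 3, 5, 6, 7}  B2 = {1, 2, 3, 6, 7}  B3 = {2, 4, 5, 6, 7}
Tree: B1–B2, B1–B3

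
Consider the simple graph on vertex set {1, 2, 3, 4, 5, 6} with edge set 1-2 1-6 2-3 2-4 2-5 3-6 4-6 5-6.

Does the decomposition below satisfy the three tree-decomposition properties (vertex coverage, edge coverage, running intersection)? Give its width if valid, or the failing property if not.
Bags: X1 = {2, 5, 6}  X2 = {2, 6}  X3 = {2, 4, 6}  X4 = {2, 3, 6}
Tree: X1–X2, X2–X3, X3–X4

A tree decomposition must satisfy three properties: every vertex lies in some bag; for every edge, both endpoints lie together in some bag; and for every vertex, the bags containing it form a connected subtree. Here vertex 1 appears in no bag, so the decomposition is invalid.

No — vertex 1 appears in no bag.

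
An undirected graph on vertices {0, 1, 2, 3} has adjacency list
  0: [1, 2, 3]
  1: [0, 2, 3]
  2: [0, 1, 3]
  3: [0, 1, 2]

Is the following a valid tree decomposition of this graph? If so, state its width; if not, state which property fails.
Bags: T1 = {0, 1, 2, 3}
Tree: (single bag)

Yes; width 3.

Every vertex of G appears in some bag (union = {0, 1, 2, 3}); every edge is covered by a bag; and for each vertex v the set of bags containing v is connected in the bag tree. The decomposition is therefore valid. The largest bag has 4 vertices, so the width is 3.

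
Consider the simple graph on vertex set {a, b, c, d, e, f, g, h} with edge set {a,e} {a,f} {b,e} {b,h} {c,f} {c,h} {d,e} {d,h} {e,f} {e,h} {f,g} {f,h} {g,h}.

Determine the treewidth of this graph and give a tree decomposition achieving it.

The largest bag has 3 vertices, giving width 2; this decomposition certifies tw(G) ≤ 2. For the lower bound, the 3 vertices {d, e, h} are pairwise adjacent, and any tree decomposition puts a clique entirely inside one bag — forcing width ≥ 2. Combining the bounds, tw(G) = 2.

Treewidth 2.
One optimal decomposition is:
Bags: B1 = {f, g, h}  B2 = {e, f, h}  B3 = {a, e, f}  B4 = {b, e, h}  B5 = {c, f, h}  B6 = {d, e, h}
Tree: B1–B2, B2–B3, B2–B4, B2–B5, B4–B6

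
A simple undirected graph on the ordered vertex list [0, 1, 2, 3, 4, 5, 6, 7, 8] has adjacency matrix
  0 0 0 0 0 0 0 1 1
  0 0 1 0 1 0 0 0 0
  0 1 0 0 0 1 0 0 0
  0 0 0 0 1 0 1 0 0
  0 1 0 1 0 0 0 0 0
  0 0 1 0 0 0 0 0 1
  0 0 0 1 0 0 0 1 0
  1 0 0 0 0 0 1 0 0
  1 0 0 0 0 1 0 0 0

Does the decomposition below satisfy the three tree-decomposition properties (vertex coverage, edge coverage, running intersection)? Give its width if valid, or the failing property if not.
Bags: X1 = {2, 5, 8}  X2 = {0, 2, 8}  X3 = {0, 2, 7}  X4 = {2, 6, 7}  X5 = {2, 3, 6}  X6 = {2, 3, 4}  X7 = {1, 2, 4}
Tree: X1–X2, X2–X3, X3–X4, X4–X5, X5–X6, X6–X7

Yes; width 2.

Vertex coverage: the bags together contain {0, 1, 2, 3, 4, 5, 6, 7, 8}, the full vertex set. Edge coverage: each edge of G has both endpoints in at least one bag. Running intersection: for every vertex, the bags containing it form a connected subtree. All three properties hold, so this is a valid tree decomposition of width max|bag| − 1 = 2, and hence tw(G) ≤ 2.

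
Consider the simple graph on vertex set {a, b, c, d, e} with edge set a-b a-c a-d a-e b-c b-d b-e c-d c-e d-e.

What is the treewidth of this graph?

A width-4 tree decomposition is:
Bags: B1 = {a, b, c, d, e}
Tree: (single bag)
With just one bag of size 5, the width is 5 − 1 = 4, so tw(G) ≤ 4. For the lower bound, the 5 vertices {a, b, c, d, e} are pairwise adjacent, and any tree decomposition puts a clique entirely inside one bag — forcing width ≥ 4. Hence tw(G) = 4 exactly.

4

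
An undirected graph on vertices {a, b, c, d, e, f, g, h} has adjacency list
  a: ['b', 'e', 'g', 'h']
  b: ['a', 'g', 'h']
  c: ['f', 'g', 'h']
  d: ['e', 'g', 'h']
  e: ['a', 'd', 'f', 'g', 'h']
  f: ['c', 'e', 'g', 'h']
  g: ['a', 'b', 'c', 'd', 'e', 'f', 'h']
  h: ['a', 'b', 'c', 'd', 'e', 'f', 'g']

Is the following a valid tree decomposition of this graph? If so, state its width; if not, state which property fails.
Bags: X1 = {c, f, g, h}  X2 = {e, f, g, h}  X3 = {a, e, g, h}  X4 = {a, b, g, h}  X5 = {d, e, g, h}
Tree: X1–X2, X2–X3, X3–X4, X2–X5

Yes; width 3.

Every vertex of G appears in some bag (union = {a, b, c, d, e, f, g, h}); every edge is covered by a bag; and for each vertex v the set of bags containing v is connected in the bag tree. The decomposition is therefore valid. The largest bag has 4 vertices, so the width is 3.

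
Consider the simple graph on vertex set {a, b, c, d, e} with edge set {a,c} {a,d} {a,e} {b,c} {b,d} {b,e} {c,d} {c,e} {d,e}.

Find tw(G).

3

A width-3 tree decomposition is:
Bags: B1 = {a, c, d, e}  B2 = {b, c, d, e}
Tree: B1–B2
The largest bag has 4 vertices, giving width 3; this decomposition certifies tw(G) ≤ 3. Conversely, {a, c, d, e} is a clique of size 4, and the vertices of any clique must share a bag in every tree decomposition; so some bag has ≥ 4 vertices and tw(G) ≥ 3. Therefore the treewidth is 3.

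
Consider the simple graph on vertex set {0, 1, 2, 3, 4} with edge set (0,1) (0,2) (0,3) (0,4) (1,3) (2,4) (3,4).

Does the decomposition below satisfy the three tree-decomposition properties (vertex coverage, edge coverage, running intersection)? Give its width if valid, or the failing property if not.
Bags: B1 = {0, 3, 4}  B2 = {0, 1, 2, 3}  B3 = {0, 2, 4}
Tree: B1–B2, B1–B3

No — bags containing vertex 2 are not connected in the tree.

A tree decomposition must satisfy three properties: every vertex lies in some bag; for every edge, both endpoints lie together in some bag; and for every vertex, the bags containing it form a connected subtree. Here bags containing vertex 2 are not connected in the tree, so the decomposition is invalid.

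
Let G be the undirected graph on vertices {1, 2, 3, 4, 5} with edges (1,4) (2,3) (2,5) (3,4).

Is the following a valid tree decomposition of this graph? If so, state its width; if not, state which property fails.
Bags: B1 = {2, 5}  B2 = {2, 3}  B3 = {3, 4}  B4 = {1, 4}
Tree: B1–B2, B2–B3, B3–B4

Checking the three conditions: (i) the bags cover all of {1, 2, 3, 4, 5}; (ii) for each edge, some bag contains both endpoints; (iii) the bags containing any fixed vertex form a subtree. All hold, so the decomposition is valid with width 2 − 1 = 1.

Yes; width 1.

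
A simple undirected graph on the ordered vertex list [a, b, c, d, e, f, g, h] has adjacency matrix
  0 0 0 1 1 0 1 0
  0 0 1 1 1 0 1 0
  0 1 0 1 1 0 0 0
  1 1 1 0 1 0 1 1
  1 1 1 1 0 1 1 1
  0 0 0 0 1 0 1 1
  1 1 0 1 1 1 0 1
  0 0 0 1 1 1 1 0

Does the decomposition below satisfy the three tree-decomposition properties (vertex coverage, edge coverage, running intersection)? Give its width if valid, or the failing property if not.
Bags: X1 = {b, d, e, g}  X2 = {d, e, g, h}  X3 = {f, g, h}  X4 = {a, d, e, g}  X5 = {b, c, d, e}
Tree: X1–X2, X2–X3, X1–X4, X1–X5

No — edge (e,f) lies in no bag.

A tree decomposition must satisfy three properties: every vertex lies in some bag; for every edge, both endpoints lie together in some bag; and for every vertex, the bags containing it form a connected subtree. Here edge (e,f) lies in no bag, so the decomposition is invalid.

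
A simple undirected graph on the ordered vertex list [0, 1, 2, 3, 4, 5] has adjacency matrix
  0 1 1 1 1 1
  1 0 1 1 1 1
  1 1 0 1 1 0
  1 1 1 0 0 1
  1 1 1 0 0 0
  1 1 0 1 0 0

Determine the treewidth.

A width-3 tree decomposition is:
Bags: B1 = {0, 1, 3, 5}  B2 = {0, 1, 2, 3}  B3 = {0, 1, 2, 4}
Tree: B1–B2, B2–B3
Each bag holds 4 vertices, so the decomposition has width 3, which upper-bounds the treewidth. For the lower bound, the 4 vertices {0, 1, 2, 3} are pairwise adjacent, and any tree decomposition puts a clique entirely inside one bag — forcing width ≥ 3. Combining the bounds, tw(G) = 3.

3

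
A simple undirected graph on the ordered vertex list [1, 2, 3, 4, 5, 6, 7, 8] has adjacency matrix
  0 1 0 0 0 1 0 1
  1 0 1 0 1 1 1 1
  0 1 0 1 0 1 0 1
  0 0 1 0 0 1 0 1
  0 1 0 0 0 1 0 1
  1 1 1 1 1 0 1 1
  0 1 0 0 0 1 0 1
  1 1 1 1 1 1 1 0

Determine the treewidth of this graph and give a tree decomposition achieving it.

Each bag holds 4 vertices, so the decomposition has width 3, which upper-bounds the treewidth. On the other hand G contains the 4-clique {1, 2, 6, 8}. A clique must lie in a single bag of any decomposition, so no decomposition can have width below 3. The upper and lower bounds meet at 3, so that is the treewidth.

Treewidth 3.
Bags: B1 = {2, 3, 6, 8}  B2 = {1, 2, 6, 8}  B3 = {2, 5, 6, 8}  B4 = {3, 4, 6, 8}  B5 = {2, 6, 7, 8}
Tree: B1–B2, B2–B3, B1–B4, B1–B5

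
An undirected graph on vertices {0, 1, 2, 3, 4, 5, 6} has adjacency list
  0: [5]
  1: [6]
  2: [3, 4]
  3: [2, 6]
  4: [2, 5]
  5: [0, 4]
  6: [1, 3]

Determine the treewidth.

A width-1 tree decomposition is:
Bags: B1 = {0, 5}  B2 = {4, 5}  B3 = {2, 4}  B4 = {2, 3}  B5 = {3, 6}  B6 = {1, 6}
Tree: B1–B2, B2–B3, B3–B4, B4–B5, B5–B6
The largest bag has 2 vertices, giving width 1; this decomposition certifies tw(G) ≤ 1. Since G has at least one edge (e.g. 0–5), it is not an edgeless graph, so tw(G) ≥ 1. The upper and lower bounds meet at 1, so that is the treewidth.

1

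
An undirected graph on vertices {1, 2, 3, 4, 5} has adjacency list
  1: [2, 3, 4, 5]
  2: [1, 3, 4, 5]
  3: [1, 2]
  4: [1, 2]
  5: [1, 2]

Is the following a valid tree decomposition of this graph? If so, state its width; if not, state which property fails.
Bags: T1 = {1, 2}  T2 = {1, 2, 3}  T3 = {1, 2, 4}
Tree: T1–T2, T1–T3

No — vertex 5 appears in no bag.

A tree decomposition must satisfy three properties: every vertex lies in some bag; for every edge, both endpoints lie together in some bag; and for every vertex, the bags containing it form a connected subtree. Here vertex 5 appears in no bag, so the decomposition is invalid.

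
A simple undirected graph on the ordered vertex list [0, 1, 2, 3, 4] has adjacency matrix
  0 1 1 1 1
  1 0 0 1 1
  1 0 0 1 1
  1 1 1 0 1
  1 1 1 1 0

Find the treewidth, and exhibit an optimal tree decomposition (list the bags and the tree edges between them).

Treewidth 3.
Bags: B1 = {0, 2, 3, 4}  B2 = {0, 1, 3, 4}
Tree: B1–B2

The largest bag has 4 vertices, giving width 3; this decomposition certifies tw(G) ≤ 3. Conversely, {0, 1, 3, 4} is a clique of size 4, and the vertices of any clique must share a bag in every tree decomposition; so some bag has ≥ 4 vertices and tw(G) ≥ 3. Therefore the treewidth is 3.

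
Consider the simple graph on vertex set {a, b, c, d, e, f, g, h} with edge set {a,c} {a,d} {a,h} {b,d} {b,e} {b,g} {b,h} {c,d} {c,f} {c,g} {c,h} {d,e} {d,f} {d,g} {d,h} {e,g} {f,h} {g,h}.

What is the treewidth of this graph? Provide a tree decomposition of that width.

Treewidth 3.
One such decomposition:
Bags: B1 = {c, d, g, h}  B2 = {b, d, g, h}  B3 = {c, d, f, h}  B4 = {b, d, e, g}  B5 = {a, c, d, h}
Tree: B1–B2, B1–B3, B2–B4, B1–B5

Every bag has size at most 4, so the width is 4 − 1 = 3 and tw(G) ≤ 3. For the lower bound, the 4 vertices {b, d, e, g} are pairwise adjacent, and any tree decomposition puts a clique entirely inside one bag — forcing width ≥ 3. Combining the bounds, tw(G) = 3.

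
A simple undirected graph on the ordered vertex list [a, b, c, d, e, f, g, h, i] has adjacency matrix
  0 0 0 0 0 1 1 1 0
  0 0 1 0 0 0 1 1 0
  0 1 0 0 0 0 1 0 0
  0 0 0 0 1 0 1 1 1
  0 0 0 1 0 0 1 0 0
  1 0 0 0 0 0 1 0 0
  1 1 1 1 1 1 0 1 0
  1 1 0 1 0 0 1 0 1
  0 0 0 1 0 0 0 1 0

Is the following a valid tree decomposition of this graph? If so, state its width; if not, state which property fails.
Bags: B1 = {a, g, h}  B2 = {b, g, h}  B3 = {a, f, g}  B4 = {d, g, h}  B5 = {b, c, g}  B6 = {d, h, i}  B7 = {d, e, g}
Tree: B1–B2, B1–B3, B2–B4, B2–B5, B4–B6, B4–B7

Yes; width 2.

Every vertex of G appears in some bag (union = {a, b, c, d, e, f, g, h, i}); every edge is covered by a bag; and for each vertex v the set of bags containing v is connected in the bag tree. The decomposition is therefore valid. The largest bag has 3 vertices, so the width is 2.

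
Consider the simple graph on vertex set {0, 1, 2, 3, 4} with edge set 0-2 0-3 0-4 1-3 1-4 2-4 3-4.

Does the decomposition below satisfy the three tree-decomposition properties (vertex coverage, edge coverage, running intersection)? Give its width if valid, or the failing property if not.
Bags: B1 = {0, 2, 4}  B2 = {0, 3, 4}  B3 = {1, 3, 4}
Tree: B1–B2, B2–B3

Yes; width 2.

Every vertex of G appears in some bag (union = {0, 1, 2, 3, 4}); every edge is covered by a bag; and for each vertex v the set of bags containing v is connected in the bag tree. The decomposition is therefore valid. The largest bag has 3 vertices, so the width is 2.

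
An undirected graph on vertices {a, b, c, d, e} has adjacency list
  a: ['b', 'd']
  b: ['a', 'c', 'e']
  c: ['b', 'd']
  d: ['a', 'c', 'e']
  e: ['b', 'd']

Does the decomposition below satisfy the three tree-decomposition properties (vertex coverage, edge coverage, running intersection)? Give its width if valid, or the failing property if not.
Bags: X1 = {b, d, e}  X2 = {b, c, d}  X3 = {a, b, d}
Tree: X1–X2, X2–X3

Checking the three conditions: (i) the bags cover all of {a, b, c, d, e}; (ii) for each edge, some bag contains both endpoints; (iii) the bags containing any fixed vertex form a subtree. All hold, so the decomposition is valid with width 3 − 1 = 2.

Yes; width 2.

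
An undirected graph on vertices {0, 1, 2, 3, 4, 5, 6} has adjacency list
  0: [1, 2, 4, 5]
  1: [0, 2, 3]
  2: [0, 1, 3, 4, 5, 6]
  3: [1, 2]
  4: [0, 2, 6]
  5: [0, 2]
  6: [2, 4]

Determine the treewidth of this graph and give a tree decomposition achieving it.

Each bag holds 3 vertices, so the decomposition has width 2, which upper-bounds the treewidth. Conversely, {0, 1, 2} is a clique of size 3, and the vertices of any clique must share a bag in every tree decomposition; so some bag has ≥ 3 vertices and tw(G) ≥ 2. Therefore the treewidth is 2.

Treewidth 2.
One such decomposition:
Bags: B1 = {0, 2, 5}  B2 = {0, 1, 2}  B3 = {0, 2, 4}  B4 = {2, 4, 6}  B5 = {1, 2, 3}
Tree: B1–B2, B2–B3, B3–B4, B2–B5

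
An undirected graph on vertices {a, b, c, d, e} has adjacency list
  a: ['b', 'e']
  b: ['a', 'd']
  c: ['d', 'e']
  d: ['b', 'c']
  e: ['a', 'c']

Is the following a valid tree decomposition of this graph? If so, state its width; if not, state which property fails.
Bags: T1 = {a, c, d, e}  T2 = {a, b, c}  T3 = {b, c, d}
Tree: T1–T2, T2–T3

A tree decomposition must satisfy three properties: every vertex lies in some bag; for every edge, both endpoints lie together in some bag; and for every vertex, the bags containing it form a connected subtree. Here bags containing vertex d are not connected in the tree, so the decomposition is invalid.

No — bags containing vertex d are not connected in the tree.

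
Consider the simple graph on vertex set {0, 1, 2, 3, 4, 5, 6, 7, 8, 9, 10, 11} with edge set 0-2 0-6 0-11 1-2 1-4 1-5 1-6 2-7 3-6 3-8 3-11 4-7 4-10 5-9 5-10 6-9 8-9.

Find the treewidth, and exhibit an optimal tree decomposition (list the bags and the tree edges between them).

Every bag has size at most 4, so the width is 4 − 1 = 3 and tw(G) ≤ 3. For the lower bound: the 4 vertex sets {3,8,11}, {0}, {6}, {1,2,5,9} are disjoint, each induces a connected subgraph, and every pair is joined by at least one edge of G. Contracting each set to a single vertex therefore yields K_{4} as a minor, and since treewidth is minor-monotone, tw(G) ≥ tw(K_{4}) = 3. Therefore the treewidth is 3.

Treewidth 3.
One optimal decomposition is:
Bags: B1 = {0, 3, 8, 11}  B2 = {0, 3, 6, 8}  B3 = {0, 6, 8, 9}  B4 = {0, 2, 6, 9}  B5 = {1, 2, 6, 9}  B6 = {1, 2, 5, 9}  B7 = {1, 2, 5, 7}  B8 = {1, 4, 5, 7}  B9 = {4, 5, 7, 10}
Tree: B1–B2, B2–B3, B3–B4, B4–B5, B5–B6, B6–B7, B7–B8, B8–B9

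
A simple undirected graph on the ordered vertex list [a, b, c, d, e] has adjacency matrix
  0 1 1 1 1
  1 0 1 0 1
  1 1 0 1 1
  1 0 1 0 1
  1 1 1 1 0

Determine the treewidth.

3

A width-3 tree decomposition is:
Bags: B1 = {a, c, d, e}  B2 = {a, b, c, e}
Tree: B1–B2
Every bag has size at most 4, so the width is 4 − 1 = 3 and tw(G) ≤ 3. Conversely, {a, c, d, e} is a clique of size 4, and the vertices of any clique must share a bag in every tree decomposition; so some bag has ≥ 4 vertices and tw(G) ≥ 3. Hence tw(G) = 3 exactly.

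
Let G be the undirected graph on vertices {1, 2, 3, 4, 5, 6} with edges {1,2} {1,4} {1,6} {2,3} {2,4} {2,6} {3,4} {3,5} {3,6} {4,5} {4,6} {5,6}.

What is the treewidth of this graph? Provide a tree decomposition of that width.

Treewidth 3.
Bags: B1 = {2, 3, 4, 6}  B2 = {3, 4, 5, 6}  B3 = {1, 2, 4, 6}
Tree: B1–B2, B1–B3

The largest bag has 4 vertices, giving width 3; this decomposition certifies tw(G) ≤ 3. On the other hand G contains the 4-clique {1, 2, 4, 6}. A clique must lie in a single bag of any decomposition, so no decomposition can have width below 3. Combining the bounds, tw(G) = 3.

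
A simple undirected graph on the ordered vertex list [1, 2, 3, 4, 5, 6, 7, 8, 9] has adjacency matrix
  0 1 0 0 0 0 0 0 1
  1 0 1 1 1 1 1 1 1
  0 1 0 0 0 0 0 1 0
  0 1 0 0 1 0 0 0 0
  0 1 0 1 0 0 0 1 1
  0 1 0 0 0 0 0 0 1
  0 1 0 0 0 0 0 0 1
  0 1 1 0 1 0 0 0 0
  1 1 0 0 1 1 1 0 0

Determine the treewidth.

2

A width-2 tree decomposition is:
Bags: B1 = {2, 4, 5}  B2 = {2, 5, 8}  B3 = {2, 5, 9}  B4 = {1, 2, 9}  B5 = {2, 6, 9}  B6 = {2, 7, 9}  B7 = {2, 3, 8}
Tree: B1–B2, B1–B3, B3–B4, B3–B5, B4–B6, B2–B7
Every bag has size at most 3, so the width is 3 − 1 = 2 and tw(G) ≤ 2. On the other hand G contains the 3-clique {2, 3, 8}. A clique must lie in a single bag of any decomposition, so no decomposition can have width below 2. Combining the bounds, tw(G) = 2.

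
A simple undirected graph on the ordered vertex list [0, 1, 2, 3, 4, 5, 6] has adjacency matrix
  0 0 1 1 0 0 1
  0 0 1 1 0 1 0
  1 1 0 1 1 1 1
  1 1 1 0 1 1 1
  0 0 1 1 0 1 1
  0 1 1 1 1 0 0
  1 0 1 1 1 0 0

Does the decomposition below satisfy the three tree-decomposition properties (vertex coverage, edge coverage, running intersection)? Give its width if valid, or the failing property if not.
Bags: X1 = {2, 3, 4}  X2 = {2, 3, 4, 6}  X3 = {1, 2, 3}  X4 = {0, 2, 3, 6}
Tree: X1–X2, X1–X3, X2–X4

A tree decomposition must satisfy three properties: every vertex lies in some bag; for every edge, both endpoints lie together in some bag; and for every vertex, the bags containing it form a connected subtree. Here vertex 5 appears in no bag, so the decomposition is invalid.

No — vertex 5 appears in no bag.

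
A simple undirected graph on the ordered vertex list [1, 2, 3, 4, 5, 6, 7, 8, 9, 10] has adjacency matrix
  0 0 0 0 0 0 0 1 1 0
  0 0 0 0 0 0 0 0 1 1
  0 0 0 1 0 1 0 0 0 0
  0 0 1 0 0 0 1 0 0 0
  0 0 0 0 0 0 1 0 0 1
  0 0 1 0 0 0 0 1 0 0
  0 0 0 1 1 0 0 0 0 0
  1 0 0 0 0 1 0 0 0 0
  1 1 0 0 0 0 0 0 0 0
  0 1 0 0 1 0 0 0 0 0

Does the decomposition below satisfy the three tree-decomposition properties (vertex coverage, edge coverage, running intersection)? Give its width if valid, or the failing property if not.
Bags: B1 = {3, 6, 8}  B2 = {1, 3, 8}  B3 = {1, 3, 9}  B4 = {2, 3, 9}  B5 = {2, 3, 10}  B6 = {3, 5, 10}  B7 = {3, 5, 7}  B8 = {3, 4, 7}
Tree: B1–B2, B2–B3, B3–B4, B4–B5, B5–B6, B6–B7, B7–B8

Every vertex of G appears in some bag (union = {1, 2, 3, 4, 5, 6, 7, 8, 9, 10}); every edge is covered by a bag; and for each vertex v the set of bags containing v is connected in the bag tree. The decomposition is therefore valid. The largest bag has 3 vertices, so the width is 2.

Yes; width 2.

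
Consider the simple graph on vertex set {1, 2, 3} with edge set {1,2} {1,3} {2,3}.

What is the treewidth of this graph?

2

A width-2 tree decomposition is:
Bags: B1 = {1, 2, 3}
Tree: (single bag)
A single bag containing all 3 vertices is trivially a valid decomposition of width 2. Conversely, {1, 2, 3} is a clique of size 3, and the vertices of any clique must share a bag in every tree decomposition; so some bag has ≥ 3 vertices and tw(G) ≥ 2. Therefore the treewidth is 2.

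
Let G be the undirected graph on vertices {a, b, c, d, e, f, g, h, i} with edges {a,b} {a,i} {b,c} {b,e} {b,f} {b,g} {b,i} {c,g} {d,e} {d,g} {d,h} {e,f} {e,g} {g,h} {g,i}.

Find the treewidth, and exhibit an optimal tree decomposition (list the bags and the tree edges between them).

Each bag holds 3 vertices, so the decomposition has width 2, which upper-bounds the treewidth. On the other hand G contains the 3-clique {d, e, g}. A clique must lie in a single bag of any decomposition, so no decomposition can have width below 2. Therefore the treewidth is 2.

Treewidth 2.
Bags: B1 = {a, b, i}  B2 = {b, g, i}  B3 = {b, e, g}  B4 = {b, e, f}  B5 = {d, e, g}  B6 = {d, g, h}  B7 = {b, c, g}
Tree: B1–B2, B2–B3, B3–B4, B3–B5, B5–B6, B3–B7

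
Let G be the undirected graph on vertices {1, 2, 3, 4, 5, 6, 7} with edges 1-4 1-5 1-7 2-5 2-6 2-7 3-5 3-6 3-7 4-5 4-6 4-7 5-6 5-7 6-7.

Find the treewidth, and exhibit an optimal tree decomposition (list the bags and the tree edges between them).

The largest bag has 4 vertices, giving width 3; this decomposition certifies tw(G) ≤ 3. For the lower bound, the 4 vertices {1, 4, 5, 7} are pairwise adjacent, and any tree decomposition puts a clique entirely inside one bag — forcing width ≥ 3. Therefore the treewidth is 3.

Treewidth 3.
Bags: B1 = {4, 5, 6, 7}  B2 = {1, 4, 5, 7}  B3 = {3, 5, 6, 7}  B4 = {2, 5, 6, 7}
Tree: B1–B2, B1–B3, B3–B4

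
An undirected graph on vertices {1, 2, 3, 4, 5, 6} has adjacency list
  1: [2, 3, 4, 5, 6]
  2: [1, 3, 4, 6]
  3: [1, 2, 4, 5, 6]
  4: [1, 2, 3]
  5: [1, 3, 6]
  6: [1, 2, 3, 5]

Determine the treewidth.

3

A width-3 tree decomposition is:
Bags: B1 = {1, 3, 5, 6}  B2 = {1, 2, 3, 6}  B3 = {1, 2, 3, 4}
Tree: B1–B2, B2–B3
The largest bag has 4 vertices, giving width 3; this decomposition certifies tw(G) ≤ 3. On the other hand G contains the 4-clique {1, 2, 3, 4}. A clique must lie in a single bag of any decomposition, so no decomposition can have width below 3. Hence tw(G) = 3 exactly.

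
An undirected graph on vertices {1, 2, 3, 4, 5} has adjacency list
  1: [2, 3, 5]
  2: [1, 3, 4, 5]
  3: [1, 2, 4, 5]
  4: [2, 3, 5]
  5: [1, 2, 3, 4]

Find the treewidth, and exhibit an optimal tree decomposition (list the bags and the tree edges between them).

Treewidth 3.
One optimal decomposition is:
Bags: B1 = {1, 2, 3, 5}  B2 = {2, 3, 4, 5}
Tree: B1–B2

The largest bag has 4 vertices, giving width 3; this decomposition certifies tw(G) ≤ 3. Conversely, {1, 2, 3, 5} is a clique of size 4, and the vertices of any clique must share a bag in every tree decomposition; so some bag has ≥ 4 vertices and tw(G) ≥ 3. Hence tw(G) = 3 exactly.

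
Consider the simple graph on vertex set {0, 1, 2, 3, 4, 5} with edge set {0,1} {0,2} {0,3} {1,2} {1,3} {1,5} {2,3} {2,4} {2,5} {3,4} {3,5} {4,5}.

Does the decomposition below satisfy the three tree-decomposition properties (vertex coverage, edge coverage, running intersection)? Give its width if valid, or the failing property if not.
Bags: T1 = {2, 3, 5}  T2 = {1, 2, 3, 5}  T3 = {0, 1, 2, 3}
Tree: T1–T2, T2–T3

A tree decomposition must satisfy three properties: every vertex lies in some bag; for every edge, both endpoints lie together in some bag; and for every vertex, the bags containing it form a connected subtree. Here vertex 4 appears in no bag, so the decomposition is invalid.

No — vertex 4 appears in no bag.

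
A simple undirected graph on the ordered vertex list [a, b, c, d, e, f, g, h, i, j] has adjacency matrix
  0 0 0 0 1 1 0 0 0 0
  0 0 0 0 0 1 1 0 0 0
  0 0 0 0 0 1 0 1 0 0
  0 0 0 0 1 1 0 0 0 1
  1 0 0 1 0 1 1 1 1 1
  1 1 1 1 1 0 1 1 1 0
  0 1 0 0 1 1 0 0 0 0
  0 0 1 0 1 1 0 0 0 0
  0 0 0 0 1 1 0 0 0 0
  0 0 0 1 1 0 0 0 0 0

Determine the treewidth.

2

A width-2 tree decomposition is:
Bags: B1 = {e, f, g}  B2 = {e, f, h}  B3 = {b, f, g}  B4 = {d, e, f}  B5 = {d, e, j}  B6 = {c, f, h}  B7 = {e, f, i}  B8 = {a, e, f}
Tree: B1–B2, B1–B3, B1–B4, B4–B5, B2–B6, B1–B7, B1–B8
Each bag holds 3 vertices, so the decomposition has width 2, which upper-bounds the treewidth. For the lower bound, the 3 vertices {d, e, j} are pairwise adjacent, and any tree decomposition puts a clique entirely inside one bag — forcing width ≥ 2. Therefore the treewidth is 2.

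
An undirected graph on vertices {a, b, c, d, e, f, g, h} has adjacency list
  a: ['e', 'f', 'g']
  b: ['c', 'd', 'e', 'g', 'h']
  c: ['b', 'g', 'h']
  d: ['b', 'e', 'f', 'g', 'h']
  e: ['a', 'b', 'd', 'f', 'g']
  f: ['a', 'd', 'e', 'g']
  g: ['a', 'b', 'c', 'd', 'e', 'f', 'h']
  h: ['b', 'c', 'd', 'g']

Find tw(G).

A width-3 tree decomposition is:
Bags: B1 = {b, d, g, h}  B2 = {b, d, e, g}  B3 = {d, e, f, g}  B4 = {a, e, f, g}  B5 = {b, c, g, h}
Tree: B1–B2, B2–B3, B3–B4, B1–B5
Each bag holds 4 vertices, so the decomposition has width 3, which upper-bounds the treewidth. Conversely, {d, e, f, g} is a clique of size 4, and the vertices of any clique must share a bag in every tree decomposition; so some bag has ≥ 4 vertices and tw(G) ≥ 3. Combining the bounds, tw(G) = 3.

3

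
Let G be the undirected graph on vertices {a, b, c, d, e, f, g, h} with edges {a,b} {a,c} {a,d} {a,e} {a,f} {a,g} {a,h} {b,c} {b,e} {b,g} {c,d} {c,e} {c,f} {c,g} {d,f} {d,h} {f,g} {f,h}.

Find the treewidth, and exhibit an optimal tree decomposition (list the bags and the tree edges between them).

Treewidth 3.
One such decomposition:
Bags: B1 = {a, c, d, f}  B2 = {a, d, f, h}  B3 = {a, c, f, g}  B4 = {a, b, c, g}  B5 = {a, b, c, e}
Tree: B1–B2, B1–B3, B3–B4, B4–B5

Every bag has size at most 4, so the width is 4 − 1 = 3 and tw(G) ≤ 3. Conversely, {a, d, f, h} is a clique of size 4, and the vertices of any clique must share a bag in every tree decomposition; so some bag has ≥ 4 vertices and tw(G) ≥ 3. Therefore the treewidth is 3.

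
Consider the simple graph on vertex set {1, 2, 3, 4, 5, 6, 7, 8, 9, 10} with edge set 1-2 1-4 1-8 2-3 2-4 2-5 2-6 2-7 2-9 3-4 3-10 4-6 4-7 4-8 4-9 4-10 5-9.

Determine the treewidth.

2

A width-2 tree decomposition is:
Bags: B1 = {1, 2, 4}  B2 = {2, 3, 4}  B3 = {2, 4, 9}  B4 = {2, 4, 6}  B5 = {2, 5, 9}  B6 = {3, 4, 10}  B7 = {1, 4, 8}  B8 = {2, 4, 7}
Tree: B1–B2, B2–B3, B3–B4, B3–B5, B2–B6, B1–B7, B1–B8
The largest bag has 3 vertices, giving width 2; this decomposition certifies tw(G) ≤ 2. For the lower bound, the 3 vertices {1, 4, 8} are pairwise adjacent, and any tree decomposition puts a clique entirely inside one bag — forcing width ≥ 2. Combining the bounds, tw(G) = 2.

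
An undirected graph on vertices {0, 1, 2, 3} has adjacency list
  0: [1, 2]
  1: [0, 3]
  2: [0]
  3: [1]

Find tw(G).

1

A width-1 tree decomposition is:
Bags: B1 = {0, 1}  B2 = {1, 3}  B3 = {0, 2}
Tree: B1–B2, B1–B3
The largest bag has 2 vertices, giving width 1; this decomposition certifies tw(G) ≤ 1. Since G has at least one edge (e.g. 1–0), it is not an edgeless graph, so tw(G) ≥ 1. Therefore the treewidth is 1.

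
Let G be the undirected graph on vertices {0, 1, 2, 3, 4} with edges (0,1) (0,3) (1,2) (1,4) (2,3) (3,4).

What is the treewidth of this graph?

A width-2 tree decomposition is:
Bags: B1 = {0, 1, 3}  B2 = {1, 2, 3}  B3 = {1, 3, 4}
Tree: B1–B2, B2–B3
Each bag holds 3 vertices, so the decomposition has width 2, which upper-bounds the treewidth. The edges 0–1–2–3–0 form a cycle, so G is not a tree and its treewidth is at least 2. Therefore the treewidth is 2.

2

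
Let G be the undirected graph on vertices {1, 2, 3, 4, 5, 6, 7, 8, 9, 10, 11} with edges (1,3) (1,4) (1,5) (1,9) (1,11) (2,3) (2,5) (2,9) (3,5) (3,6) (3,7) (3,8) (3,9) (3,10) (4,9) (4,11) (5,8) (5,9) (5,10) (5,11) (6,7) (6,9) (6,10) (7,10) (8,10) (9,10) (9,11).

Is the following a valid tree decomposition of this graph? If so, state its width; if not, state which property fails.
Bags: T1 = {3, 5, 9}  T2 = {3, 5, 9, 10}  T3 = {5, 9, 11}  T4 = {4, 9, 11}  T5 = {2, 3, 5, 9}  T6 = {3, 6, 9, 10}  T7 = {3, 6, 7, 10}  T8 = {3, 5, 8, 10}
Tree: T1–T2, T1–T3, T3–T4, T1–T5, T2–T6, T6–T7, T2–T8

No — vertex 1 appears in no bag.

A tree decomposition must satisfy three properties: every vertex lies in some bag; for every edge, both endpoints lie together in some bag; and for every vertex, the bags containing it form a connected subtree. Here vertex 1 appears in no bag, so the decomposition is invalid.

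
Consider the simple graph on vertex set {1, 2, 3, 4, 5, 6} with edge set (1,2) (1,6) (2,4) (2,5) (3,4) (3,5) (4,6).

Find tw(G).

A width-2 tree decomposition is:
Bags: B1 = {3, 4, 5}  B2 = {2, 4, 5}  B3 = {2, 4, 6}  B4 = {1, 2, 6}
Tree: B1–B2, B2–B3, B3–B4
Each bag holds 3 vertices, so the decomposition has width 2, which upper-bounds the treewidth. The edges 3–5–2–4–3 form a cycle, so G is not a tree and its treewidth is at least 2. Hence tw(G) = 2 exactly.

2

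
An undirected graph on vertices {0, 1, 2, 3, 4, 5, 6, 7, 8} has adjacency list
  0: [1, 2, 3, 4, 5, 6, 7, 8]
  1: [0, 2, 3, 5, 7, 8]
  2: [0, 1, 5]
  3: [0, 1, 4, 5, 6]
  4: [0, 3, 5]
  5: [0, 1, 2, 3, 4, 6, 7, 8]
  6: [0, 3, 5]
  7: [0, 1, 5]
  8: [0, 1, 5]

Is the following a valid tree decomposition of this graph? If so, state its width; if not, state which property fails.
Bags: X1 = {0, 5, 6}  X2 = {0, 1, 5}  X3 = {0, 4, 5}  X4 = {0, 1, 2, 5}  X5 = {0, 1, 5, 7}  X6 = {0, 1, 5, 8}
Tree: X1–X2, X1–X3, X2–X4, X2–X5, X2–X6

No — vertex 3 appears in no bag.

A tree decomposition must satisfy three properties: every vertex lies in some bag; for every edge, both endpoints lie together in some bag; and for every vertex, the bags containing it form a connected subtree. Here vertex 3 appears in no bag, so the decomposition is invalid.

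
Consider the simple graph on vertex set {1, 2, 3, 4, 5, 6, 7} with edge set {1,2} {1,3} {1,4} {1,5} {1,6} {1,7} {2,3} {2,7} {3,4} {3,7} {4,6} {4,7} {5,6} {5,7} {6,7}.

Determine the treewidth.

A width-3 tree decomposition is:
Bags: B1 = {1, 5, 6, 7}  B2 = {1, 4, 6, 7}  B3 = {1, 3, 4, 7}  B4 = {1, 2, 3, 7}
Tree: B1–B2, B2–B3, B3–B4
Every bag has size at most 4, so the width is 4 − 1 = 3 and tw(G) ≤ 3. On the other hand G contains the 4-clique {1, 2, 3, 7}. A clique must lie in a single bag of any decomposition, so no decomposition can have width below 3. Therefore the treewidth is 3.

3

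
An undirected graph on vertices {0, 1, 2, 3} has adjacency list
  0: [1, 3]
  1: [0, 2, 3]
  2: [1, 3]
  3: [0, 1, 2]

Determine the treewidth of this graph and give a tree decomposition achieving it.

Treewidth 2.
One such decomposition:
Bags: B1 = {0, 1, 3}  B2 = {1, 2, 3}
Tree: B1–B2

Every bag has size at most 3, so the width is 3 − 1 = 2 and tw(G) ≤ 2. On the other hand G contains the 3-clique {0, 1, 3}. A clique must lie in a single bag of any decomposition, so no decomposition can have width below 2. Combining the bounds, tw(G) = 2.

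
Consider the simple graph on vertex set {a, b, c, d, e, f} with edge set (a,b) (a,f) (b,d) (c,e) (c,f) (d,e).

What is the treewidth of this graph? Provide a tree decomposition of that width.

Each bag holds 3 vertices, so the decomposition has width 2, which upper-bounds the treewidth. The edges d–b–a–f–c–e–d form a cycle, so G is not a tree and its treewidth is at least 2. The upper and lower bounds meet at 2, so that is the treewidth.

Treewidth 2.
One such decomposition:
Bags: B1 = {a, b, d}  B2 = {a, d, f}  B3 = {c, d, f}  B4 = {c, d, e}
Tree: B1–B2, B2–B3, B3–B4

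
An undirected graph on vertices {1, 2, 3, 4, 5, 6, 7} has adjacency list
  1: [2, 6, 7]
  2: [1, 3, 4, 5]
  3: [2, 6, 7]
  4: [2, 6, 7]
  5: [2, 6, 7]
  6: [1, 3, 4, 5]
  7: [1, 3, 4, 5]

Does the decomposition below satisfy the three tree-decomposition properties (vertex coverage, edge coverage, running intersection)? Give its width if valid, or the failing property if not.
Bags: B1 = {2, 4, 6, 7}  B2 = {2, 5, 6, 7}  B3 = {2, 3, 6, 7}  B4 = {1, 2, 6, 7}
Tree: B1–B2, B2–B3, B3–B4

Every vertex of G appears in some bag (union = {1, 2, 3, 4, 5, 6, 7}); every edge is covered by a bag; and for each vertex v the set of bags containing v is connected in the bag tree. The decomposition is therefore valid. The largest bag has 4 vertices, so the width is 3.

Yes; width 3.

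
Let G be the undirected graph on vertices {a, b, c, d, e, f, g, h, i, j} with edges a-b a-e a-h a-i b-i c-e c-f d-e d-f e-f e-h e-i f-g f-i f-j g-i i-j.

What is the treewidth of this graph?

2

A width-2 tree decomposition is:
Bags: B1 = {f, g, i}  B2 = {f, i, j}  B3 = {e, f, i}  B4 = {d, e, f}  B5 = {a, e, i}  B6 = {c, e, f}  B7 = {a, b, i}  B8 = {a, e, h}
Tree: B1–B2, B1–B3, B3–B4, B3–B5, B3–B6, B5–B7, B5–B8
The largest bag has 3 vertices, giving width 2; this decomposition certifies tw(G) ≤ 2. On the other hand G contains the 3-clique {a, e, h}. A clique must lie in a single bag of any decomposition, so no decomposition can have width below 2. Therefore the treewidth is 2.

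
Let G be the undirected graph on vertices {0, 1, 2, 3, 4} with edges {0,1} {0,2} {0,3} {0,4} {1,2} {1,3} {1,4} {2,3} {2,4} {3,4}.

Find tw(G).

4

A width-4 tree decomposition is:
Bags: B1 = {0, 1, 2, 3, 4}
Tree: (single bag)
A single bag containing all 5 vertices is trivially a valid decomposition of width 4. Conversely, {0, 1, 2, 3, 4} is a clique of size 5, and the vertices of any clique must share a bag in every tree decomposition; so some bag has ≥ 5 vertices and tw(G) ≥ 4. The upper and lower bounds meet at 4, so that is the treewidth.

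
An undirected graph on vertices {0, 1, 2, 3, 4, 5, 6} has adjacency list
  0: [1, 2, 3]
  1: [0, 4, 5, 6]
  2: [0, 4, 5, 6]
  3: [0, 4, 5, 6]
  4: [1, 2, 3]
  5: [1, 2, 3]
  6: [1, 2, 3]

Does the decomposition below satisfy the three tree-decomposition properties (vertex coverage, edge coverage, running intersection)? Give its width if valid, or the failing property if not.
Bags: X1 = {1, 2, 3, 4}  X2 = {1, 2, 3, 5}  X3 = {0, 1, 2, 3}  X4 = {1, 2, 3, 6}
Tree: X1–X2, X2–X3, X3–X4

Checking the three conditions: (i) the bags cover all of {0, 1, 2, 3, 4, 5, 6}; (ii) for each edge, some bag contains both endpoints; (iii) the bags containing any fixed vertex form a subtree. All hold, so the decomposition is valid with width 4 − 1 = 3.

Yes; width 3.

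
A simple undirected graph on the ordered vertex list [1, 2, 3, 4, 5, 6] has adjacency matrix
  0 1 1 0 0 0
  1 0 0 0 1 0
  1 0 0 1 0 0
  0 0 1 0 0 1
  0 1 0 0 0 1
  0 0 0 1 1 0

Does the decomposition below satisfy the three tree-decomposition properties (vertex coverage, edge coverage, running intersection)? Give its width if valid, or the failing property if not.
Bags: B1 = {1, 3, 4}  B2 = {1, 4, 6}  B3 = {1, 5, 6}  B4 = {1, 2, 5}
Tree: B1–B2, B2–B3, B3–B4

Every vertex of G appears in some bag (union = {1, 2, 3, 4, 5, 6}); every edge is covered by a bag; and for each vertex v the set of bags containing v is connected in the bag tree. The decomposition is therefore valid. The largest bag has 3 vertices, so the width is 2.

Yes; width 2.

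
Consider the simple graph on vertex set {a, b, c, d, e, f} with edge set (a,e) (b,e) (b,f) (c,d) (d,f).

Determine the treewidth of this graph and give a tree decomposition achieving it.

Treewidth 1.
Bags: B1 = {c, d}  B2 = {d, f}  B3 = {b, f}  B4 = {b, e}  B5 = {a, e}
Tree: B1–B2, B2–B3, B3–B4, B4–B5

Every bag has size at most 2, so the width is 2 − 1 = 1 and tw(G) ≤ 1. G has an edge, so its treewidth is at least 1. The upper and lower bounds meet at 1, so that is the treewidth.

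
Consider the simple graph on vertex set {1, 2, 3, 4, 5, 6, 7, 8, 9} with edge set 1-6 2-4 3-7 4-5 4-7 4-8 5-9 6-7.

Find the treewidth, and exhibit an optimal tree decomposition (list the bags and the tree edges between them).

Treewidth 1.
Bags: B1 = {2, 4}  B2 = {4, 7}  B3 = {4, 8}  B4 = {3, 7}  B5 = {4, 5}  B6 = {6, 7}  B7 = {5, 9}  B8 = {1, 6}
Tree: B1–B2, B1–B3, B2–B4, B2–B5, B2–B6, B5–B7, B6–B8

Each bag holds 2 vertices, so the decomposition has width 1, which upper-bounds the treewidth. Since G has at least one edge (e.g. 4–2), it is not an edgeless graph, so tw(G) ≥ 1. Hence tw(G) = 1 exactly.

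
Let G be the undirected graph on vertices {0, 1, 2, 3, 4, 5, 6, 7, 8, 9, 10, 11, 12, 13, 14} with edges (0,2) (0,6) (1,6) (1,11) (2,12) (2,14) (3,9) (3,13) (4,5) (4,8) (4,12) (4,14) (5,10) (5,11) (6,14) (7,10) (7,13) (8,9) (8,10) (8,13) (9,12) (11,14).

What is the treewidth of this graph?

A width-3 tree decomposition is:
Bags: B1 = {3, 7, 9, 13}  B2 = {7, 8, 9, 13}  B3 = {7, 8, 9, 10}  B4 = {8, 9, 10, 12}  B5 = {4, 8, 10, 12}  B6 = {4, 5, 10, 12}  B7 = {2, 4, 5, 12}  B8 = {2, 4, 5, 14}  B9 = {2, 5, 11, 14}  B10 = {0, 2, 11, 14}  B11 = {0, 6, 11, 14}  B12 = {0, 1, 6, 11}
Tree: B1–B2, B2–B3, B3–B4, B4–B5, B5–B6, B6–B7, B7–B8, B8–B9, B9–B10, B10–B11, B11–B12
Every bag has size at most 4, so the width is 4 − 1 = 3 and tw(G) ≤ 3. For the lower bound: the 4 vertex sets {3,7,13}, {9}, {8}, {4,5,10,12} are disjoint, each induces a connected subgraph, and every pair is joined by at least one edge of G. Contracting each set to a single vertex therefore yields K_{4} as a minor, and since treewidth is minor-monotone, tw(G) ≥ tw(K_{4}) = 3. Combining the bounds, tw(G) = 3.

3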